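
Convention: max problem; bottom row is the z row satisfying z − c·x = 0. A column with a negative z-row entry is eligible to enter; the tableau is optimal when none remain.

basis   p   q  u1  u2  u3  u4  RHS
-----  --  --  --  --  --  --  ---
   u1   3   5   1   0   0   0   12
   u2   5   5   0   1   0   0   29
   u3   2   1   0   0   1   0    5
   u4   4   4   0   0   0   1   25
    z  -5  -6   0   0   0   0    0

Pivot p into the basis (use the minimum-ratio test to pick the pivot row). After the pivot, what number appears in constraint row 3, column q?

Ratio test on column p — row 1: 12/3 = 4; row 2: 29/5 = 29/5; row 3: 5/2 = 5/2; row 4: 25/4 = 25/4. Minimum is 5/2 at row 3 (u3 leaves); pivot element 2.
Divide row 3 by 2; eliminate column p from the other rows.
In the new row 3, the q entry is the old entry divided by the pivot: 1/2 = 1/2.

1/2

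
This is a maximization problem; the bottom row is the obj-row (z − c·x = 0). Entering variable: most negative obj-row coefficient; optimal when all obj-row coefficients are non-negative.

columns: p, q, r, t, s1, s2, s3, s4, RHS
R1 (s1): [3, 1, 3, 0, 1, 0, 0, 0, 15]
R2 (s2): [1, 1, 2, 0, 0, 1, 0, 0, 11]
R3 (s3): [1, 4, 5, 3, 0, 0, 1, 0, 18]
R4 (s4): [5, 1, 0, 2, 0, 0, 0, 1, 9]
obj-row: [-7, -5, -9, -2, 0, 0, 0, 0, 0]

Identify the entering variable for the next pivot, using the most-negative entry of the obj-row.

r

Negative obj-row entries: p: -7, q: -5, r: -9, t: -2.
The most negative is -9 in column r, so r enters.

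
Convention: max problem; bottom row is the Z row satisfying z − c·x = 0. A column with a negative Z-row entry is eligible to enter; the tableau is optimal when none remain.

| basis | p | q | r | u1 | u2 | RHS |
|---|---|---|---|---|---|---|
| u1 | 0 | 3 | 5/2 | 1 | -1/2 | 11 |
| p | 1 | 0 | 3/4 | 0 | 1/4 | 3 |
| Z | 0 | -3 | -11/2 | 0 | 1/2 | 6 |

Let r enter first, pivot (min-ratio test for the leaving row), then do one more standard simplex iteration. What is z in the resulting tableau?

29

Ratio test on column r — row 1: 11/(5/2) = 22/5; row 2: 3/(3/4) = 4. Minimum is 4 at row 2 (p leaves); pivot element 3/4.
Pivot on row 2; the Z-row RHS becomes 6 − (-11/2)·4 = 28.
Next entering variable (most negative Z-row entry -3): q.
Ratio test on column q — row 1: 1/3 = 1/3; row 2: entry 0 ≤ 0. Minimum is 1/3 at row 1 (u1 leaves); pivot element 3.
After the second pivot the Z-row RHS is 28 − (-3)·(1/3) = 29.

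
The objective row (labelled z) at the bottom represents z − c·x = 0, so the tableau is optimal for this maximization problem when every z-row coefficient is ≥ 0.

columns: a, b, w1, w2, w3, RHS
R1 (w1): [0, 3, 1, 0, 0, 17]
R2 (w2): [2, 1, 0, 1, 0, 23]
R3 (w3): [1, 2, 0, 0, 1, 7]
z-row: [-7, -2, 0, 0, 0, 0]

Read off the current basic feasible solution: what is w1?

w1 is basic (row 1); its value is the RHS of that row, 17.

17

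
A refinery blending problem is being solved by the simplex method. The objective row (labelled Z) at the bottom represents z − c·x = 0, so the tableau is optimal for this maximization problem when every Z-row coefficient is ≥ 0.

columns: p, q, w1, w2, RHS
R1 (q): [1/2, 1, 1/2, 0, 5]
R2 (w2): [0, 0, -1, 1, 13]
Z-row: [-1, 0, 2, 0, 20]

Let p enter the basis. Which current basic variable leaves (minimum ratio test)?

Column p entries and ratios — q: 5/(1/2) = 10; w2: 0 ≤ 0, skip.
Smallest ratio is 10 in the row of q, so q leaves.

q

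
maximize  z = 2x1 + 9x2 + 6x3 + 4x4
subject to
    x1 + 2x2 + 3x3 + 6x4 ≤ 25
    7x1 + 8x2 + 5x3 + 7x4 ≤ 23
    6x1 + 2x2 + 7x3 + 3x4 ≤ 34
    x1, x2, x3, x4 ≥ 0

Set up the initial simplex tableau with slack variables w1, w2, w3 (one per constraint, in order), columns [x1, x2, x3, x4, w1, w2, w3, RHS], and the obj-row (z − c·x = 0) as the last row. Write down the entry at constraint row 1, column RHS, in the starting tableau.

The RHS of constraint 1 is b_1 = 25.

25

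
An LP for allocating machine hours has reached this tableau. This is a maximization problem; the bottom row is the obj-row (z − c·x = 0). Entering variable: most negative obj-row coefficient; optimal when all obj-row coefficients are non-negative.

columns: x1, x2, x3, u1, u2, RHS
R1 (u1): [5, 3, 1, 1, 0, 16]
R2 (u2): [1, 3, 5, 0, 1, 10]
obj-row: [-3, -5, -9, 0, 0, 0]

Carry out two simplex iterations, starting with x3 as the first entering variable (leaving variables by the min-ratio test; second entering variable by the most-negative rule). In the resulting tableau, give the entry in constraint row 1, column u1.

5/24

Ratio test on column x3 — row 1: 16/1 = 16; row 2: 10/5 = 2. Minimum is 2 at row 2 (u2 leaves); pivot element 5.
Divide row 2 by 5; eliminate column x3 from the other rows.
Second iteration: most negative obj-row entry is -6/5 in column x1, so x1 enters.
Ratio test on column x1 — row 1: 14/(24/5) = 35/12; row 2: 2/(1/5) = 10. Minimum is 35/12 at row 1 (u1 leaves); pivot element 24/5.
Divide row 1 by 24/5; eliminate column x1 from the other rows.
After both pivots, the entry at constraint row 1, column u1 is 5/24.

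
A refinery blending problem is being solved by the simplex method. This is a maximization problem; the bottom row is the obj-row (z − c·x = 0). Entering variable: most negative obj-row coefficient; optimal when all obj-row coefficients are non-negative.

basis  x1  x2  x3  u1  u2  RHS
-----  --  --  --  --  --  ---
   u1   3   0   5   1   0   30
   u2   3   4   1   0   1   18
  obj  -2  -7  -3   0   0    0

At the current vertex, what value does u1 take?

30

u1 is basic (row 1); its value is the RHS of that row, 30.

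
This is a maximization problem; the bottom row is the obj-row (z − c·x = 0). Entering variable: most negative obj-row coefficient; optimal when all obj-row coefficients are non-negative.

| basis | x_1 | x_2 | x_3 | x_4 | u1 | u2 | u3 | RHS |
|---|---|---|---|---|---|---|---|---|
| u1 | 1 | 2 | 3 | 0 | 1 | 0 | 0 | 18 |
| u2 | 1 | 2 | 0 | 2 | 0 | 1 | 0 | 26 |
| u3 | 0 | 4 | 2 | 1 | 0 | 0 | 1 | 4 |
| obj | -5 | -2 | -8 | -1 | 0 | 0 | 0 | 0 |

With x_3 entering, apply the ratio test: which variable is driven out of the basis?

u3

Column x_3 entries and ratios — u1: 18/3 = 6; u2: 0 ≤ 0, skip; u3: 4/2 = 2.
Smallest ratio is 2 in the row of u3, so u3 leaves.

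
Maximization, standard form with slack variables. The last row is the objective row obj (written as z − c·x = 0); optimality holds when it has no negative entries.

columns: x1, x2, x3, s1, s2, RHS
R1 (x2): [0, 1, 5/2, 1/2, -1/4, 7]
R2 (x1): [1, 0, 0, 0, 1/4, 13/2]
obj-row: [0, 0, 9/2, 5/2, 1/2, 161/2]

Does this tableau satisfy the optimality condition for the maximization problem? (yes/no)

yes

Every obj-row coefficient is ≥ 0, so the tableau is optimal.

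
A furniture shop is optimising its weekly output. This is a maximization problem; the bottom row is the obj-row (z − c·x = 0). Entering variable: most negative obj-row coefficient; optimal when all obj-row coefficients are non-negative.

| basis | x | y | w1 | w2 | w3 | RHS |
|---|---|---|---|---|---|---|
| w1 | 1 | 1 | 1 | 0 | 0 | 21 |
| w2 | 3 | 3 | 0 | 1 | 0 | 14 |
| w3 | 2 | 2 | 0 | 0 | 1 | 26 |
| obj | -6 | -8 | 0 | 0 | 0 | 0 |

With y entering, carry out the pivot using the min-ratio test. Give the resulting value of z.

112/3

Ratio test on column y — row 1: 21/1 = 21; row 2: 14/3 = 14/3; row 3: 26/2 = 13. Minimum is 14/3 at row 2 (w2 leaves); pivot element 3.
Pivot on row 2; the obj-row RHS becomes 0 − (-8)·(14/3) = 112/3.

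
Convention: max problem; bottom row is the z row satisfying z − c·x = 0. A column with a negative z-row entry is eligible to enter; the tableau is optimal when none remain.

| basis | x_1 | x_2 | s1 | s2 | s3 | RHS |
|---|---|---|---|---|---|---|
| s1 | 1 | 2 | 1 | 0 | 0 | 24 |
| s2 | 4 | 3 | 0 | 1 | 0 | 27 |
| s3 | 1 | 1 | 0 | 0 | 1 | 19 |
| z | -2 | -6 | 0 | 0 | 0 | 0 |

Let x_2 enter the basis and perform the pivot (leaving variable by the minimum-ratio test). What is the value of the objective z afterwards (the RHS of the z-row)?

54

Ratio test on column x_2 — row 1: 24/2 = 12; row 2: 27/3 = 9; row 3: 19/1 = 19. Minimum is 9 at row 2 (s2 leaves); pivot element 3.
Pivot on row 2; the z-row RHS becomes 0 − (-6)·9 = 54.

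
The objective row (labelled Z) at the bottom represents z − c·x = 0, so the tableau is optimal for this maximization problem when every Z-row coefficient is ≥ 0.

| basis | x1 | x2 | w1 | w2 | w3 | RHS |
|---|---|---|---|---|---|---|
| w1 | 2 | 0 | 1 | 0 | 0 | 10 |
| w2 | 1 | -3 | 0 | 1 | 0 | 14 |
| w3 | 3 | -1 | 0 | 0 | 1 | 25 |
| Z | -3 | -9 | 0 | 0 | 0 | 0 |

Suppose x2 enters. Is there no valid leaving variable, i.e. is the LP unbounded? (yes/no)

yes

Every constraint-row entry in column x2 is ≤ 0, so increasing x2 is unbounded.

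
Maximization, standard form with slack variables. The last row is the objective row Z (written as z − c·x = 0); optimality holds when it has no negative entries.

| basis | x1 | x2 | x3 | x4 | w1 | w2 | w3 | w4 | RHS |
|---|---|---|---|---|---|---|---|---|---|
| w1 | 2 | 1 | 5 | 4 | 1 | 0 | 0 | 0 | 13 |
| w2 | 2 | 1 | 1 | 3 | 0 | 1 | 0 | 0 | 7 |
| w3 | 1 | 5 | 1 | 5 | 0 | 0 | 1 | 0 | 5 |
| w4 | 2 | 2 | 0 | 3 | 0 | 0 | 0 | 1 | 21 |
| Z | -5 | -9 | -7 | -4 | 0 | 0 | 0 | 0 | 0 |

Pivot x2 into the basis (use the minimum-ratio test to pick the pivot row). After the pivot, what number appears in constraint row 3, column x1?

1/5

Ratio test on column x2 — row 1: 13/1 = 13; row 2: 7/1 = 7; row 3: 5/5 = 1; row 4: 21/2 = 21/2. Minimum is 1 at row 3 (w3 leaves); pivot element 5.
Divide row 3 by 5; eliminate column x2 from the other rows.
In the new row 3, the x1 entry is the old entry divided by the pivot: 1/5 = 1/5.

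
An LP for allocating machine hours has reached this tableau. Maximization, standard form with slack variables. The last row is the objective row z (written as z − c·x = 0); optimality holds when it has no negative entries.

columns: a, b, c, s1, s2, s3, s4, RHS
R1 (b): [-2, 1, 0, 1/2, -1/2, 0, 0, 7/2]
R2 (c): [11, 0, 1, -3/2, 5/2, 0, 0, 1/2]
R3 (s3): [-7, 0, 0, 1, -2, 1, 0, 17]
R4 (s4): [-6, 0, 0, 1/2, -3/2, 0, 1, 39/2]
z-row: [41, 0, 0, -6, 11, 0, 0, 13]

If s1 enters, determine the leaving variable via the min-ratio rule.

Column s1 entries and ratios — b: (7/2)/(1/2) = 7; c: -3/2 ≤ 0, skip; s3: 17/1 = 17; s4: (39/2)/(1/2) = 39.
Smallest ratio is 7 in the row of b, so b leaves.

b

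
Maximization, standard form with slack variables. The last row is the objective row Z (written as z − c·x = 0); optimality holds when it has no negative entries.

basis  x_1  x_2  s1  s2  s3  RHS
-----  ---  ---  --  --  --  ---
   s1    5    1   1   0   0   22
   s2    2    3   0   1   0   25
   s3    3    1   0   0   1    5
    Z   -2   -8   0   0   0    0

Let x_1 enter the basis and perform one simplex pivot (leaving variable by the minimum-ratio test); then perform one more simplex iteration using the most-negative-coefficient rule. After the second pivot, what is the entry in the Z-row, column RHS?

40

Ratio test on column x_1 — row 1: 22/5 = 22/5; row 2: 25/2 = 25/2; row 3: 5/3 = 5/3. Minimum is 5/3 at row 3 (s3 leaves); pivot element 3.
Divide row 3 by 3; eliminate column x_1 from the other rows.
Second iteration: most negative Z-row entry is -22/3 in column x_2, so x_2 enters.
Ratio test on column x_2 — row 1: entry -2/3 ≤ 0; row 2: (65/3)/(7/3) = 65/7; row 3: (5/3)/(1/3) = 5. Minimum is 5 at row 3 (x_1 leaves); pivot element 1/3.
Divide row 3 by 1/3; eliminate column x_2 from the other rows.
After both pivots, the entry at the Z-row, column RHS is 40.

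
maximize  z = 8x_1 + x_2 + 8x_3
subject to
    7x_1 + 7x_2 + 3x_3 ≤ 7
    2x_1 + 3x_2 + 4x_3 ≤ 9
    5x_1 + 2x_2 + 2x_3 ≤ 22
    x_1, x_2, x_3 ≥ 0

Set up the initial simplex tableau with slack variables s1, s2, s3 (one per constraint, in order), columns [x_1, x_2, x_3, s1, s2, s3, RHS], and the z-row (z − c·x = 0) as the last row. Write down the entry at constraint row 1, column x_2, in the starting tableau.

Constraint 1 has coefficient 7 on x_2.

7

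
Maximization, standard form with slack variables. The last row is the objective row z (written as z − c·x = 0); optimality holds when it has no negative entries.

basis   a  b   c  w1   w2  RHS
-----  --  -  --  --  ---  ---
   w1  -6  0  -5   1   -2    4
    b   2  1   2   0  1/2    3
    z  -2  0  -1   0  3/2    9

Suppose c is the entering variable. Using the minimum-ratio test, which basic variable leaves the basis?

b

Column c entries and ratios — w1: -5 ≤ 0, skip; b: 3/2 = 3/2.
Smallest ratio is 3/2 in the row of b, so b leaves.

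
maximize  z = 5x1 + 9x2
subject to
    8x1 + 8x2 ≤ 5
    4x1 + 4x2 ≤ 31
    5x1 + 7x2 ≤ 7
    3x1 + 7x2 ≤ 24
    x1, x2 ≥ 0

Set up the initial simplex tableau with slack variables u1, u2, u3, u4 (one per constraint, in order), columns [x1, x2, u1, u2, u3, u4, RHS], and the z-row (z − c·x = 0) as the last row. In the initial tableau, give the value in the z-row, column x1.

-5

The z-row carries the negated objective coefficients: the x1 entry is -5.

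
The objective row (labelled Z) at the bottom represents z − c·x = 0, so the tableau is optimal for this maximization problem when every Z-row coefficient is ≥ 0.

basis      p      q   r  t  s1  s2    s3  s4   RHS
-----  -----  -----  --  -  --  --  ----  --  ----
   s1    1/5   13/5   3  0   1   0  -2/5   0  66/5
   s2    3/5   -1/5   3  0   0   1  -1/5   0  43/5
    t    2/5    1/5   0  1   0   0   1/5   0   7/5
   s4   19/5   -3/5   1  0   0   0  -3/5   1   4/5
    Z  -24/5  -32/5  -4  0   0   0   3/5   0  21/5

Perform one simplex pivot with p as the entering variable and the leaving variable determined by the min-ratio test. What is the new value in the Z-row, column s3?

Ratio test on column p — row 1: (66/5)/(1/5) = 66; row 2: (43/5)/(3/5) = 43/3; row 3: (7/5)/(2/5) = 7/2; row 4: (4/5)/(19/5) = 4/19. Minimum is 4/19 at row 4 (s4 leaves); pivot element 19/5.
Divide row 4 by 19/5; eliminate column p from the other rows.
Z-row update in column s3: 3/5 − (-24/5)·(-3/19) = -3/19.

-3/19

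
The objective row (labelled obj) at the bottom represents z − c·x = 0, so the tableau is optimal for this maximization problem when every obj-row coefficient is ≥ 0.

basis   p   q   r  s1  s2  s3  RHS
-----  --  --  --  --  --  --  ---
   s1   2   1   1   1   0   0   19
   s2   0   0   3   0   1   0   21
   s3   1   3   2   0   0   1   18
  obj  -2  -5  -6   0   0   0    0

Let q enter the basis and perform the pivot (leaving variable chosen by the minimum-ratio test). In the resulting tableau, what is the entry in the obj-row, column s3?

5/3

Ratio test on column q — row 1: 19/1 = 19; row 2: entry 0 ≤ 0; row 3: 18/3 = 6. Minimum is 6 at row 3 (s3 leaves); pivot element 3.
Divide row 3 by 3; eliminate column q from the other rows.
obj-row update in column s3: 0 − (-5)·(1/3) = 5/3.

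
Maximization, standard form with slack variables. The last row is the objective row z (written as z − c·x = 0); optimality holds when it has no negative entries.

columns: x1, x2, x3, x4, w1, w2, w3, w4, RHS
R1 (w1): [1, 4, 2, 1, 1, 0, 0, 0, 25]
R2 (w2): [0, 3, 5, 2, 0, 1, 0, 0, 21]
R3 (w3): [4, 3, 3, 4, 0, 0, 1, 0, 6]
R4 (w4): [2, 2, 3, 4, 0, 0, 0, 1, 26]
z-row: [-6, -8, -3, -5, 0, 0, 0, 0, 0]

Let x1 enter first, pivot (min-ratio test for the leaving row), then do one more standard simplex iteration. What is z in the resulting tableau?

Ratio test on column x1 — row 1: 25/1 = 25; row 2: entry 0 ≤ 0; row 3: 6/4 = 3/2; row 4: 26/2 = 13. Minimum is 3/2 at row 3 (w3 leaves); pivot element 4.
Pivot on row 3; the z-row RHS becomes 0 − (-6)·(3/2) = 9.
Next entering variable (most negative z-row entry -7/2): x2.
Ratio test on column x2 — row 1: (47/2)/(13/4) = 94/13; row 2: 21/3 = 7; row 3: (3/2)/(3/4) = 2; row 4: 23/(1/2) = 46. Minimum is 2 at row 3 (x1 leaves); pivot element 3/4.
After the second pivot the z-row RHS is 9 − (-7/2)·2 = 16.

16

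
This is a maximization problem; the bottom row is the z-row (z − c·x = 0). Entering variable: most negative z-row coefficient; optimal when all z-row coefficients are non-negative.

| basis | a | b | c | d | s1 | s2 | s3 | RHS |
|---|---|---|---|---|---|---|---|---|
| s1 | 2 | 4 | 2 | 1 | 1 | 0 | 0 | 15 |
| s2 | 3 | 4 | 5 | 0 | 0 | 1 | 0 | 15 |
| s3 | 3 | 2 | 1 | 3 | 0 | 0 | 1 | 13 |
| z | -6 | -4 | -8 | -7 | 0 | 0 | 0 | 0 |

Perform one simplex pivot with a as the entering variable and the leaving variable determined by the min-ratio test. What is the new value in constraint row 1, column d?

-1

Ratio test on column a — row 1: 15/2 = 15/2; row 2: 15/3 = 5; row 3: 13/3 = 13/3. Minimum is 13/3 at row 3 (s3 leaves); pivot element 3.
Divide row 3 by 3; eliminate column a from the other rows.
Row 1 update in column d: 1 − 2·1 = -1.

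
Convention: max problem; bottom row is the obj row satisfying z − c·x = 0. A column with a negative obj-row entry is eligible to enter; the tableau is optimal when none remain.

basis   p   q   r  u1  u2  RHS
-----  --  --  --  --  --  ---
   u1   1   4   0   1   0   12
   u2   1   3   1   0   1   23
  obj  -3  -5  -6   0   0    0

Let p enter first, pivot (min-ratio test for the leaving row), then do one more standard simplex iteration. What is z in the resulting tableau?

Ratio test on column p — row 1: 12/1 = 12; row 2: 23/1 = 23. Minimum is 12 at row 1 (u1 leaves); pivot element 1.
Pivot on row 1; the obj-row RHS becomes 0 − (-3)·12 = 36.
Next entering variable (most negative obj-row entry -6): r.
Ratio test on column r — row 1: entry 0 ≤ 0; row 2: 11/1 = 11. Minimum is 11 at row 2 (u2 leaves); pivot element 1.
After the second pivot the obj-row RHS is 36 − (-6)·11 = 102.

102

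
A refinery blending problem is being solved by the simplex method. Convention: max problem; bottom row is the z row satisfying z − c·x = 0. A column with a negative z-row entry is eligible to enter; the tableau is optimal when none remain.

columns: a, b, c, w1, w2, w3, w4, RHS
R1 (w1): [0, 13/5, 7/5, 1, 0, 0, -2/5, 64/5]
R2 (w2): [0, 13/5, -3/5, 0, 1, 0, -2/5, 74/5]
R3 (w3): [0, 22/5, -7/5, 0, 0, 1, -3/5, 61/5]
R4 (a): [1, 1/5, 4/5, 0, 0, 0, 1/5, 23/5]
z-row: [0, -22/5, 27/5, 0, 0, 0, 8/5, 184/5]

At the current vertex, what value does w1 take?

w1 is basic (row 1); its value is the RHS of that row, 64/5.

64/5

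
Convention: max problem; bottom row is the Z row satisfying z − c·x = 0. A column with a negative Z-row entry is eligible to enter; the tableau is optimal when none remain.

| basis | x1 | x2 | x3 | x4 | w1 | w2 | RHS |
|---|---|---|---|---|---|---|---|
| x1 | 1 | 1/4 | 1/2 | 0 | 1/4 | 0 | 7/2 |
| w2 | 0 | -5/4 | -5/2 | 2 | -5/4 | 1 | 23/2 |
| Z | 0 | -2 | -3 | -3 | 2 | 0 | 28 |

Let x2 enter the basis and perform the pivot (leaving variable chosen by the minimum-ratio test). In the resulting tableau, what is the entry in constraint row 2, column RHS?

29

Ratio test on column x2 — row 1: (7/2)/(1/4) = 14; row 2: entry -5/4 ≤ 0. Minimum is 14 at row 1 (x1 leaves); pivot element 1/4.
Divide row 1 by 1/4; eliminate column x2 from the other rows.
Row 2 update in column RHS: 23/2 − (-5/4)·14 = 29.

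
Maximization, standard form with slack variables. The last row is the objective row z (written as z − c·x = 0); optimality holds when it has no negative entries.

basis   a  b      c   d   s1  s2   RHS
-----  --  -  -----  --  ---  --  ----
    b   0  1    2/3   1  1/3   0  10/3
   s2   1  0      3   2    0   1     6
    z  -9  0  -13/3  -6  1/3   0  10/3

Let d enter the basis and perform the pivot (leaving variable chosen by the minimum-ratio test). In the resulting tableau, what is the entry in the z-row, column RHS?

Ratio test on column d — row 1: (10/3)/1 = 10/3; row 2: 6/2 = 3. Minimum is 3 at row 2 (s2 leaves); pivot element 2.
Divide row 2 by 2; eliminate column d from the other rows.
z-row update in column RHS: 10/3 − (-6)·3 = 64/3.

64/3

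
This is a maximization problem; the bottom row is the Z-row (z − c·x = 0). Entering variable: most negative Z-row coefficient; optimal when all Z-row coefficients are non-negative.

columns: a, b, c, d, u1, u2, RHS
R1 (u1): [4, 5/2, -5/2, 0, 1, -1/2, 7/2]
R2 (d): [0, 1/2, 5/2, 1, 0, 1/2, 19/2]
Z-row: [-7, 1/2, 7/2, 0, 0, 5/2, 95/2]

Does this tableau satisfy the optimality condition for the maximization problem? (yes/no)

The Z-row has a negative entry -7 in column a, so it is not optimal.

no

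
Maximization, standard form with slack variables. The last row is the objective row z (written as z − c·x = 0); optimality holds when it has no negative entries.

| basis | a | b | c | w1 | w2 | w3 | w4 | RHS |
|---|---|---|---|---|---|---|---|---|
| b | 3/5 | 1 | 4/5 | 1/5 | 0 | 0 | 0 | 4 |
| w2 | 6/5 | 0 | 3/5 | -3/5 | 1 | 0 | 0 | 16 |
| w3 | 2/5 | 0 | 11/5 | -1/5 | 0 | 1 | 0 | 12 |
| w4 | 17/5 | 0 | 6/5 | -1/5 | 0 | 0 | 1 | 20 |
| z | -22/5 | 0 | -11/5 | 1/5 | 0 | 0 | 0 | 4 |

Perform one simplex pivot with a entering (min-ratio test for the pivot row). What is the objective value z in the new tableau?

508/17

Ratio test on column a — row 1: 4/(3/5) = 20/3; row 2: 16/(6/5) = 40/3; row 3: 12/(2/5) = 30; row 4: 20/(17/5) = 100/17. Minimum is 100/17 at row 4 (w4 leaves); pivot element 17/5.
Pivot on row 4; the z-row RHS becomes 4 − (-22/5)·(100/17) = 508/17.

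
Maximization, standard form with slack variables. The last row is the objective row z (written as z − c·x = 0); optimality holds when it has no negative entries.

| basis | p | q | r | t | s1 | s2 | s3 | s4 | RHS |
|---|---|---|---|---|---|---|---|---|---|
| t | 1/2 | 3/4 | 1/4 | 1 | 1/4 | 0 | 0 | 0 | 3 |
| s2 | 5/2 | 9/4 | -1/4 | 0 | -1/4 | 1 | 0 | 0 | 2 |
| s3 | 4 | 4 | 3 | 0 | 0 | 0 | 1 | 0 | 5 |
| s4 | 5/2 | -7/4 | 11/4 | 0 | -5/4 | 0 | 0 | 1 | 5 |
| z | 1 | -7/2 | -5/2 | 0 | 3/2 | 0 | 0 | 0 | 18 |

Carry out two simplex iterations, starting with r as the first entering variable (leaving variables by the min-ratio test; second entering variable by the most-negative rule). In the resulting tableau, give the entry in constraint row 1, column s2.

-5/31

Ratio test on column r — row 1: 3/(1/4) = 12; row 2: entry -1/4 ≤ 0; row 3: 5/3 = 5/3; row 4: 5/(11/4) = 20/11. Minimum is 5/3 at row 3 (s3 leaves); pivot element 3.
Divide row 3 by 3; eliminate column r from the other rows.
Second iteration: most negative z-row entry is -1/6 in column q, so q enters.
Ratio test on column q — row 1: (31/12)/(5/12) = 31/5; row 2: (29/12)/(31/12) = 29/31; row 3: (5/3)/(4/3) = 5/4; row 4: entry -65/12 ≤ 0. Minimum is 29/31 at row 2 (s2 leaves); pivot element 31/12.
Divide row 2 by 31/12; eliminate column q from the other rows.
After both pivots, the entry at constraint row 1, column s2 is -5/31.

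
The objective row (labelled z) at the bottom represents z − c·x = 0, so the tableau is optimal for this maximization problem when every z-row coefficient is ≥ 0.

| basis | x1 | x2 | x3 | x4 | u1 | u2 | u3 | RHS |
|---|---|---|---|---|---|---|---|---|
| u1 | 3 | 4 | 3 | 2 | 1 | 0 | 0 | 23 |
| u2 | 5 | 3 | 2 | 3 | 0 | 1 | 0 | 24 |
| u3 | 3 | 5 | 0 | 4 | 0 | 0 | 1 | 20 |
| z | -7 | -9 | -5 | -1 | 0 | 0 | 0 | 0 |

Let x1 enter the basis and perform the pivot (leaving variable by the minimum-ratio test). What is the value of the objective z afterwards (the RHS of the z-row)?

168/5

Ratio test on column x1 — row 1: 23/3 = 23/3; row 2: 24/5 = 24/5; row 3: 20/3 = 20/3. Minimum is 24/5 at row 2 (u2 leaves); pivot element 5.
Pivot on row 2; the z-row RHS becomes 0 − (-7)·(24/5) = 168/5.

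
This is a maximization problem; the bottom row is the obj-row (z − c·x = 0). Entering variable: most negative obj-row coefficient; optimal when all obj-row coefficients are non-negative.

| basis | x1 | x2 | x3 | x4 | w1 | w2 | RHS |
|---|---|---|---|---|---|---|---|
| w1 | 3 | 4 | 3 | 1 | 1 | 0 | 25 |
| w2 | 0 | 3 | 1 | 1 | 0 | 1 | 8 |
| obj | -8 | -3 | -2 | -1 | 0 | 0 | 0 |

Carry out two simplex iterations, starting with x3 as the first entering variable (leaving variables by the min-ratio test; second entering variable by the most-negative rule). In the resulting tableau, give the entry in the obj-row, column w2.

-6

Ratio test on column x3 — row 1: 25/3 = 25/3; row 2: 8/1 = 8. Minimum is 8 at row 2 (w2 leaves); pivot element 1.
Divide row 2 by 1; eliminate column x3 from the other rows.
Second iteration: most negative obj-row entry is -8 in column x1, so x1 enters.
Ratio test on column x1 — row 1: 1/3 = 1/3; row 2: entry 0 ≤ 0. Minimum is 1/3 at row 1 (w1 leaves); pivot element 3.
Divide row 1 by 3; eliminate column x1 from the other rows.
After both pivots, the entry at the obj-row, column w2 is -6.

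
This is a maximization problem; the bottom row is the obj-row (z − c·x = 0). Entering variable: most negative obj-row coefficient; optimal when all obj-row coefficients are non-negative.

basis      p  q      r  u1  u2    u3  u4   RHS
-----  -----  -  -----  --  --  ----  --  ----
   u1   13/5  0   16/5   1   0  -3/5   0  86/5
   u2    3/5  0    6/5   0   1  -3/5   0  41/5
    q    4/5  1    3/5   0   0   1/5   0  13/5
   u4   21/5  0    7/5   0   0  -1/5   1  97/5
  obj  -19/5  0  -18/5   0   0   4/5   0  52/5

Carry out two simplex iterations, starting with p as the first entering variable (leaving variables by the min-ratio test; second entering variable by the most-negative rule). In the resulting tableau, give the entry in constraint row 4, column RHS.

40/3

Ratio test on column p — row 1: (86/5)/(13/5) = 86/13; row 2: (41/5)/(3/5) = 41/3; row 3: (13/5)/(4/5) = 13/4; row 4: (97/5)/(21/5) = 97/21. Minimum is 13/4 at row 3 (q leaves); pivot element 4/5.
Divide row 3 by 4/5; eliminate column p from the other rows.
Second iteration: most negative obj-row entry is -3/4 in column r, so r enters.
Ratio test on column r — row 1: (35/4)/(5/4) = 7; row 2: (25/4)/(3/4) = 25/3; row 3: (13/4)/(3/4) = 13/3; row 4: entry -7/4 ≤ 0. Minimum is 13/3 at row 3 (p leaves); pivot element 3/4.
Divide row 3 by 3/4; eliminate column r from the other rows.
After both pivots, the entry at constraint row 4, column RHS is 40/3.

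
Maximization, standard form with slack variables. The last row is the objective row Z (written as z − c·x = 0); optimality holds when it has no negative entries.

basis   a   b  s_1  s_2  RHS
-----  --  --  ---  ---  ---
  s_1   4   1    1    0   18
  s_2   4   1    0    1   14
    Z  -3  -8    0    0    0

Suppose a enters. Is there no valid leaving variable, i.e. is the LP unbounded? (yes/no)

Column a has positive entries in row(s) 1, 2, so the ratio test bounds it — not unbounded.

no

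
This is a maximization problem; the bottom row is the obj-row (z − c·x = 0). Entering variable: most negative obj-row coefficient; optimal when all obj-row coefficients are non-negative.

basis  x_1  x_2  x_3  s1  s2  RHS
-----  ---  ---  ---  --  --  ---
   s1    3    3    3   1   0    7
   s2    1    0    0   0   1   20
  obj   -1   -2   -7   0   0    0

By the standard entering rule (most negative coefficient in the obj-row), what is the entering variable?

Negative obj-row entries: x_1: -1, x_2: -2, x_3: -7.
The most negative is -7 in column x_3, so x_3 enters.

x_3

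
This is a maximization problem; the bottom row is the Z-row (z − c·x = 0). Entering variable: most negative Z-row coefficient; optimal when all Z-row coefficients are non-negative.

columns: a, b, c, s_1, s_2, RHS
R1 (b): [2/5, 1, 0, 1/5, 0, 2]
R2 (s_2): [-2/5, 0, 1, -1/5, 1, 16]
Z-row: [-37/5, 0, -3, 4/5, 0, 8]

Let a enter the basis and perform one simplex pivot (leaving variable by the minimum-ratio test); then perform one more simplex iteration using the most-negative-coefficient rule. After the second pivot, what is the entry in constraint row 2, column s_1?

0

Ratio test on column a — row 1: 2/(2/5) = 5; row 2: entry -2/5 ≤ 0. Minimum is 5 at row 1 (b leaves); pivot element 2/5.
Divide row 1 by 2/5; eliminate column a from the other rows.
Second iteration: most negative Z-row entry is -3 in column c, so c enters.
Ratio test on column c — row 1: entry 0 ≤ 0; row 2: 18/1 = 18. Minimum is 18 at row 2 (s_2 leaves); pivot element 1.
Divide row 2 by 1; eliminate column c from the other rows.
After both pivots, the entry at constraint row 2, column s_1 is 0.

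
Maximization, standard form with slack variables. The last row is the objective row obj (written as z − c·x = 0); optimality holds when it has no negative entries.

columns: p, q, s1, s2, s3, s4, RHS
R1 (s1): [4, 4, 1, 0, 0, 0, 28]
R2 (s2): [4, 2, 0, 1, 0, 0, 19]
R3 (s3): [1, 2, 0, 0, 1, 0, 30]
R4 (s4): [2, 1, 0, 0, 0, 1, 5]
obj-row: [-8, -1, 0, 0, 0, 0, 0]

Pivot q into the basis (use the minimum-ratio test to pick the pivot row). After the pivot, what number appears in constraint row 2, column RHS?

Ratio test on column q — row 1: 28/4 = 7; row 2: 19/2 = 19/2; row 3: 30/2 = 15; row 4: 5/1 = 5. Minimum is 5 at row 4 (s4 leaves); pivot element 1.
Divide row 4 by 1; eliminate column q from the other rows.
Row 2 update in column RHS: 19 − 2·5 = 9.

9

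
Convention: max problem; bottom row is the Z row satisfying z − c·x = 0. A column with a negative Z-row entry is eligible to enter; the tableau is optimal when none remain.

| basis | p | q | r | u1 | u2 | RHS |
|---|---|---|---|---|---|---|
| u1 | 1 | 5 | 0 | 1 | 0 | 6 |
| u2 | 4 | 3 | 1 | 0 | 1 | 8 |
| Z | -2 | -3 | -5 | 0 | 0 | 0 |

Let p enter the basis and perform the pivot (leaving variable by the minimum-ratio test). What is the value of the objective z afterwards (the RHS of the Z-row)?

4

Ratio test on column p — row 1: 6/1 = 6; row 2: 8/4 = 2. Minimum is 2 at row 2 (u2 leaves); pivot element 4.
Pivot on row 2; the Z-row RHS becomes 0 − (-2)·2 = 4.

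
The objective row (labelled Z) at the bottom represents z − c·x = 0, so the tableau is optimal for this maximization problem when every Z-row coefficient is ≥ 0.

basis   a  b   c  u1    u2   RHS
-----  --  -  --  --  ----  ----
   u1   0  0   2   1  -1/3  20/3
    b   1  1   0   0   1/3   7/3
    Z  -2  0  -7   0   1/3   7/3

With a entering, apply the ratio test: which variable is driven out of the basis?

Column a entries and ratios — u1: 0 ≤ 0, skip; b: (7/3)/1 = 7/3.
Smallest ratio is 7/3 in the row of b, so b leaves.

b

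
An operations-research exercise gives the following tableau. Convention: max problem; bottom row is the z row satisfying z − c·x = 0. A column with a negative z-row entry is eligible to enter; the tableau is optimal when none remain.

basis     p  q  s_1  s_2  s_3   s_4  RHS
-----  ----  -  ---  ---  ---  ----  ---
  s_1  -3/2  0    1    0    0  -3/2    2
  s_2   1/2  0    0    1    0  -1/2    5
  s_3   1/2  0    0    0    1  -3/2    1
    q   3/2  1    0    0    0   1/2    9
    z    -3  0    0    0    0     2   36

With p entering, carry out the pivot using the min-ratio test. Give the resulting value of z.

Ratio test on column p — row 1: entry -3/2 ≤ 0; row 2: 5/(1/2) = 10; row 3: 1/(1/2) = 2; row 4: 9/(3/2) = 6. Minimum is 2 at row 3 (s_3 leaves); pivot element 1/2.
Pivot on row 3; the z-row RHS becomes 36 − (-3)·2 = 42.

42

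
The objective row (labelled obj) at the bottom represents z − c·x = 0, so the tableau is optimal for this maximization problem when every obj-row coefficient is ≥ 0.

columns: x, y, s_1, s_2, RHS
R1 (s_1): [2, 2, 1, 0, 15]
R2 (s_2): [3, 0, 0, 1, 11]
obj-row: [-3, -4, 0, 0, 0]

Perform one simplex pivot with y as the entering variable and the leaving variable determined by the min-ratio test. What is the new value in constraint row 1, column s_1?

Ratio test on column y — row 1: 15/2 = 15/2; row 2: entry 0 ≤ 0. Minimum is 15/2 at row 1 (s_1 leaves); pivot element 2.
Divide row 1 by 2; eliminate column y from the other rows.
In the new row 1, the s_1 entry is the old entry divided by the pivot: 1/2 = 1/2.

1/2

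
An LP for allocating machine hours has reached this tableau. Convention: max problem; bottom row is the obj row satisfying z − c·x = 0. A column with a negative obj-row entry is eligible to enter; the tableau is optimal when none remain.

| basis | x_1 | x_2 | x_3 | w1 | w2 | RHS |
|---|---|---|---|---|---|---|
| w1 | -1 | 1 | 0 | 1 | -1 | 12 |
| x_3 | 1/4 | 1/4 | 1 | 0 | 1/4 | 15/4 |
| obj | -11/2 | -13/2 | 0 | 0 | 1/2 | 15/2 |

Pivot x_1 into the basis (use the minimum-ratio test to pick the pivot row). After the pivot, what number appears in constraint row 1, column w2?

0

Ratio test on column x_1 — row 1: entry -1 ≤ 0; row 2: (15/4)/(1/4) = 15. Minimum is 15 at row 2 (x_3 leaves); pivot element 1/4.
Divide row 2 by 1/4; eliminate column x_1 from the other rows.
Row 1 update in column w2: -1 − (-1)·1 = 0.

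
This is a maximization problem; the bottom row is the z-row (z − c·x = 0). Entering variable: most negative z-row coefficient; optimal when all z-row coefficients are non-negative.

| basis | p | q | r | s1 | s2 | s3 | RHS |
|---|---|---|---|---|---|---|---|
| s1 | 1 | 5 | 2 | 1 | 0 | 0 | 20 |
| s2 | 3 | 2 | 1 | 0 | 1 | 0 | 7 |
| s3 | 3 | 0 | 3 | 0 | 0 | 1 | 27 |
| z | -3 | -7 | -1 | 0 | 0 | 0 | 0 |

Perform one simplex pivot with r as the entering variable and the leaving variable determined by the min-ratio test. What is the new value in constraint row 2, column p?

3

Ratio test on column r — row 1: 20/2 = 10; row 2: 7/1 = 7; row 3: 27/3 = 9. Minimum is 7 at row 2 (s2 leaves); pivot element 1.
Divide row 2 by 1; eliminate column r from the other rows.
In the new row 2, the p entry is the old entry divided by the pivot: 3/1 = 3.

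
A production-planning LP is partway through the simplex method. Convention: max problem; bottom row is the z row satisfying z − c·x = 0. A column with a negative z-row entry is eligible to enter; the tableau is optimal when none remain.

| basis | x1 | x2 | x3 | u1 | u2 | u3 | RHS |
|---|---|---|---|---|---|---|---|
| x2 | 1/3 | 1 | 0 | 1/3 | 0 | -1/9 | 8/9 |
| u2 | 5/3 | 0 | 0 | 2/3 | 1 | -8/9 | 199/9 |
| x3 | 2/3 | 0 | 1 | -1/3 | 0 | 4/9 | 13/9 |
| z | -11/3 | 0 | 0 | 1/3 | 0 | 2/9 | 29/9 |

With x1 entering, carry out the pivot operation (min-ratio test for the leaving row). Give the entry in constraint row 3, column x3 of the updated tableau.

Ratio test on column x1 — row 1: (8/9)/(1/3) = 8/3; row 2: (199/9)/(5/3) = 199/15; row 3: (13/9)/(2/3) = 13/6. Minimum is 13/6 at row 3 (x3 leaves); pivot element 2/3.
Divide row 3 by 2/3; eliminate column x1 from the other rows.
In the new row 3, the x3 entry is the old entry divided by the pivot: 1/(2/3) = 3/2.

3/2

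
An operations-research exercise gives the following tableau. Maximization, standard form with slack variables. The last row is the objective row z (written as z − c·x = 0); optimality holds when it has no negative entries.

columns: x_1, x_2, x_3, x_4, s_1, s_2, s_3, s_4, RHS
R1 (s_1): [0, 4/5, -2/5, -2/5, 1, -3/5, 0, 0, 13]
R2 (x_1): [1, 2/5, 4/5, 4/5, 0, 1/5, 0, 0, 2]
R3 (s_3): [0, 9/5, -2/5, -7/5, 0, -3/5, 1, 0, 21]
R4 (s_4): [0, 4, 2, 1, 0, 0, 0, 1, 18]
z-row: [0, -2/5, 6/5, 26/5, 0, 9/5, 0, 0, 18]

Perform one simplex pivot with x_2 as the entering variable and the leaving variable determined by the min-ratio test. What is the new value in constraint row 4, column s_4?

1/4

Ratio test on column x_2 — row 1: 13/(4/5) = 65/4; row 2: 2/(2/5) = 5; row 3: 21/(9/5) = 35/3; row 4: 18/4 = 9/2. Minimum is 9/2 at row 4 (s_4 leaves); pivot element 4.
Divide row 4 by 4; eliminate column x_2 from the other rows.
In the new row 4, the s_4 entry is the old entry divided by the pivot: 1/4 = 1/4.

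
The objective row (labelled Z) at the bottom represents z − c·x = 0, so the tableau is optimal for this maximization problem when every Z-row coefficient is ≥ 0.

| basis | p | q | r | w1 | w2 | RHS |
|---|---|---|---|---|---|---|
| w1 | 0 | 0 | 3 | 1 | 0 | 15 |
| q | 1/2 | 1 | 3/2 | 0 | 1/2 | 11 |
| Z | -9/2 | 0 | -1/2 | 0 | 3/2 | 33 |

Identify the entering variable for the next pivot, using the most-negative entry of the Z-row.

p

Negative Z-row entries: p: -9/2, r: -1/2.
The most negative is -9/2 in column p, so p enters.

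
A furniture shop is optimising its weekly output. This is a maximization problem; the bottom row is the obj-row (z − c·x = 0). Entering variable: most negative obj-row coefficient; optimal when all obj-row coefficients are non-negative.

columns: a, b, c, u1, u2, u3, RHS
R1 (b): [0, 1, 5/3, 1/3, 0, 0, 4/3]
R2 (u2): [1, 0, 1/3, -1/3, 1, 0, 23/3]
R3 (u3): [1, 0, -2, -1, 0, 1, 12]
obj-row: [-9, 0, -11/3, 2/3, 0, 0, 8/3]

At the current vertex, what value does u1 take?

0

u1 is not in the basis, so in the current basic feasible solution u1 = 0.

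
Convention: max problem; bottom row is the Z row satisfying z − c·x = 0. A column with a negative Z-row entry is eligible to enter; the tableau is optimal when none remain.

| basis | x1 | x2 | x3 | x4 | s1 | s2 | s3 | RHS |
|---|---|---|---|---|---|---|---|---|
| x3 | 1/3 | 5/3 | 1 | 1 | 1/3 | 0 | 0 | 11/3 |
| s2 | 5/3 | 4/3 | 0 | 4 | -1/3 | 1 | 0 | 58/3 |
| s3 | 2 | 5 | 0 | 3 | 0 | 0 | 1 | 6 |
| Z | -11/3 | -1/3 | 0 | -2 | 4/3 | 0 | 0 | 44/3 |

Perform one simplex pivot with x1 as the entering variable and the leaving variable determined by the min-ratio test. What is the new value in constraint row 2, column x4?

3/2

Ratio test on column x1 — row 1: (11/3)/(1/3) = 11; row 2: (58/3)/(5/3) = 58/5; row 3: 6/2 = 3. Minimum is 3 at row 3 (s3 leaves); pivot element 2.
Divide row 3 by 2; eliminate column x1 from the other rows.
Row 2 update in column x4: 4 − (5/3)·(3/2) = 3/2.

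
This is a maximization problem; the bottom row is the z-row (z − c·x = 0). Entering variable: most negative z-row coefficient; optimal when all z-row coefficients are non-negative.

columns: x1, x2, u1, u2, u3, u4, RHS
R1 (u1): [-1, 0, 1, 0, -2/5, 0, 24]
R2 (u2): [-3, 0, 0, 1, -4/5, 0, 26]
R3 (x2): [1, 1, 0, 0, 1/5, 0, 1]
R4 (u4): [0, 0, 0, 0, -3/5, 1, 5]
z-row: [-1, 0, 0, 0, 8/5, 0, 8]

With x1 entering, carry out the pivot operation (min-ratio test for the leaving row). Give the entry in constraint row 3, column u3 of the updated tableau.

1/5

Ratio test on column x1 — row 1: entry -1 ≤ 0; row 2: entry -3 ≤ 0; row 3: 1/1 = 1; row 4: entry 0 ≤ 0. Minimum is 1 at row 3 (x2 leaves); pivot element 1.
Divide row 3 by 1; eliminate column x1 from the other rows.
In the new row 3, the u3 entry is the old entry divided by the pivot: (1/5)/1 = 1/5.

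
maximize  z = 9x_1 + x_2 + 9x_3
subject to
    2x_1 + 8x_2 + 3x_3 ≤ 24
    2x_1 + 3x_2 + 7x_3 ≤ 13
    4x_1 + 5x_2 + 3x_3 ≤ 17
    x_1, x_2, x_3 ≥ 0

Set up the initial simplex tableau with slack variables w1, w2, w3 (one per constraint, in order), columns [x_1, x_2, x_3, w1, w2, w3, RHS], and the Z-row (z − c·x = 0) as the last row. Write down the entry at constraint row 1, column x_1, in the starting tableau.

Constraint 1 has coefficient 2 on x_1.

2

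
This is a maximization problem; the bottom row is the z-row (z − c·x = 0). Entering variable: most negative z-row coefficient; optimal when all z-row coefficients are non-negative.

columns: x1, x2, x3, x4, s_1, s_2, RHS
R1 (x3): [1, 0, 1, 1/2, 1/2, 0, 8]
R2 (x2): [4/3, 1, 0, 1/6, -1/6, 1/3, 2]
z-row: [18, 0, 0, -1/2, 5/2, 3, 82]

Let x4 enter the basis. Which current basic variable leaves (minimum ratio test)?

x2

Column x4 entries and ratios — x3: 8/(1/2) = 16; x2: 2/(1/6) = 12.
Smallest ratio is 12 in the row of x2, so x2 leaves.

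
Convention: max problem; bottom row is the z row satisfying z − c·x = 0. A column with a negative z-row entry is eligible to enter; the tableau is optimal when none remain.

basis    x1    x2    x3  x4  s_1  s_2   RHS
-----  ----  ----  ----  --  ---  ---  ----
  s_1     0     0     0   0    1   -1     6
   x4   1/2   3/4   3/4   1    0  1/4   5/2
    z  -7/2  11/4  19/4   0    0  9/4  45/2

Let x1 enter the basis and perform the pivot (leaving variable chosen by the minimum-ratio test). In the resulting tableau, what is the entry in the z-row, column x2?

Ratio test on column x1 — row 1: entry 0 ≤ 0; row 2: (5/2)/(1/2) = 5. Minimum is 5 at row 2 (x4 leaves); pivot element 1/2.
Divide row 2 by 1/2; eliminate column x1 from the other rows.
z-row update in column x2: 11/4 − (-7/2)·(3/2) = 8.

8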